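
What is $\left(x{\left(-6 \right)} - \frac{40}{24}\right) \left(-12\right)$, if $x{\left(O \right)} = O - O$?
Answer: $20$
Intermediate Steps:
$x{\left(O \right)} = 0$
$\left(x{\left(-6 \right)} - \frac{40}{24}\right) \left(-12\right) = \left(0 - \frac{40}{24}\right) \left(-12\right) = \left(0 - \frac{5}{3}\right) \left(-12\right) = \left(- \frac{5}{3}\right) \left(-12\right) = 20$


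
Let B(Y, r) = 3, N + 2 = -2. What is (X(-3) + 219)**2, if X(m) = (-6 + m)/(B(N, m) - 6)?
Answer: 49284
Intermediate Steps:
N = -4 (N = -2 - 2 = -4)
X(m) = 2 - m/3 (X(m) = (-6 + m)/(3 - 6) = (-6 + m)/(-3) = (-6 + m)*(-1/3) = 2 - m/3)
(X(-3) + 219)**2 = ((2 - 1/3*(-3)) + 219)**2 = ((2 + 1) + 219)**2 = (3 + 219)**2 = 222**2 = 49284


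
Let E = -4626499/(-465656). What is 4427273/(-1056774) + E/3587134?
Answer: -3697590596119718783/882602041481164848 ≈ -4.1894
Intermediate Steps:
E = 4626499/465656 (E = -4626499*(-1/465656) = 4626499/465656 ≈ 9.9354)
4427273/(-1056774) + E/3587134 = 4427273/(-1056774) + (4626499/465656)/3587134 = 4427273*(-1/1056774) + (4626499/465656)*(1/3587134) = -4427273/1056774 + 4626499/1670370469904 = -3697590596119718783/882602041481164848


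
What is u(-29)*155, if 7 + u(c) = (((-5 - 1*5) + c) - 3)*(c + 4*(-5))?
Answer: 317905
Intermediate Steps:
u(c) = -7 + (-20 + c)*(-13 + c) (u(c) = -7 + (((-5 - 1*5) + c) - 3)*(c + 4*(-5)) = -7 + (((-5 - 5) + c) - 3)*(c - 20) = -7 + ((-10 + c) - 3)*(-20 + c) = -7 + (-13 + c)*(-20 + c) = -7 + (-20 + c)*(-13 + c))
u(-29)*155 = (253 + (-29)**2 - 33*(-29))*155 = (253 + 841 + 957)*155 = 2051*155 = 317905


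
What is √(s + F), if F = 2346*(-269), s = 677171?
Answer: √46097 ≈ 214.70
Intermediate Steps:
F = -631074
√(s + F) = √(677171 - 631074) = √46097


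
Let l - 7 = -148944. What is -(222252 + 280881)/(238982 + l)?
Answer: -167711/30015 ≈ -5.5876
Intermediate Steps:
l = -148937 (l = 7 - 148944 = -148937)
-(222252 + 280881)/(238982 + l) = -(222252 + 280881)/(238982 - 148937) = -503133/90045 = -1*167711/30015 = -167711/30015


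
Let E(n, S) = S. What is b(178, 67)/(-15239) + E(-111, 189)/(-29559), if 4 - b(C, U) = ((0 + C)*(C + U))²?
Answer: 18738750681831/150149867 ≈ 1.2480e+5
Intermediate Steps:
b(C, U) = 4 - C²*(C + U)² (b(C, U) = 4 - ((0 + C)*(C + U))² = 4 - (C*(C + U))² = 4 - C²*(C + U)²)
b(178, 67)/(-15239) + E(-111, 189)/(-29559) = (4 - 1*178²*(178 + 67)²)/(-15239) + 189/(-29559) = (4 - 1*31684*245²)*(-1/15239) + 189*(-1/29559) = (4 - 1*31684*60025)*(-1/15239) - 63/9853 = (4 - 1901832100)*(-1/15239) - 63/9853 = -1901832096*(-1/15239) - 63/9853 = 1901832096/15239 - 63/9853 = 18738750681831/150149867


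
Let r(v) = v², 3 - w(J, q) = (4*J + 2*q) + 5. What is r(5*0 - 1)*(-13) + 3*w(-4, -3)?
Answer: 47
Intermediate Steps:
w(J, q) = -2 - 4*J - 2*q (w(J, q) = 3 - ((4*J + 2*q) + 5) = 3 - ((2*q + 4*J) + 5) = 3 - (5 + 2*q + 4*J) = 3 + (-5 - 4*J - 2*q) = -2 - 4*J - 2*q)
r(5*0 - 1)*(-13) + 3*w(-4, -3) = (5*0 - 1)²*(-13) + 3*(-2 - 4*(-4) - 2*(-3)) = (0 - 1)²*(-13) + 3*(-2 + 16 + 6) = (-1)²*(-13) + 3*20 = 1*(-13) + 60 = -13 + 60 = 47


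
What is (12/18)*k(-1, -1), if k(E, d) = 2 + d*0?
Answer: 4/3 ≈ 1.3333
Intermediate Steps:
k(E, d) = 2 (k(E, d) = 2 + 0 = 2)
(12/18)*k(-1, -1) = (12/18)*2 = ((1/18)*12)*2 = (2/3)*2 = 4/3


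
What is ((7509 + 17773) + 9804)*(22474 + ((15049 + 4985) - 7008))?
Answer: 1245553000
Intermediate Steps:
((7509 + 17773) + 9804)*(22474 + ((15049 + 4985) - 7008)) = (25282 + 9804)*(22474 + (20034 - 7008)) = 35086*(22474 + 13026) = 35086*35500 = 1245553000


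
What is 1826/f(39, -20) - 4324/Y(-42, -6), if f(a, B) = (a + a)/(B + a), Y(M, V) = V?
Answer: 15151/13 ≈ 1165.5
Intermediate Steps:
f(a, B) = 2*a/(B + a) (f(a, B) = (2*a)/(B + a) = 2*a/(B + a))
1826/f(39, -20) - 4324/Y(-42, -6) = 1826/((2*39/(-20 + 39))) - 4324/(-6) = 1826/((2*39/19)) - 4324*(-⅙) = 1826/((2*39*(1/19))) + 2162/3 = 1826/(78/19) + 2162/3 = 1826*(19/78) + 2162/3 = 17347/39 + 2162/3 = 15151/13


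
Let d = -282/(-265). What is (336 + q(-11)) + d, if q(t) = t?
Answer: 86407/265 ≈ 326.06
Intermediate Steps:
d = 282/265 (d = -282*(-1/265) = 282/265 ≈ 1.0642)
(336 + q(-11)) + d = (336 - 11) + 282/265 = 325 + 282/265 = 86407/265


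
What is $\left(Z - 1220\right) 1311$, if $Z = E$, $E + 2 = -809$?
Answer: $-2662641$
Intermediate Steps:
$E = -811$ ($E = -2 - 809 = -811$)
$Z = -811$
$\left(Z - 1220\right) 1311 = \left(-811 - 1220\right) 1311 = \left(-2031\right) 1311 = -2662641$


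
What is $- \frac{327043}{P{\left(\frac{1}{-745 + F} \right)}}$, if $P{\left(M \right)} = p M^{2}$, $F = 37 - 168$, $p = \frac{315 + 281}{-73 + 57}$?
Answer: $\frac{1003859796672}{149} \approx 6.7373 \cdot 10^{9}$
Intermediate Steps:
$p = - \frac{149}{4}$ ($p = \frac{596}{-16} = 596 \left(- \frac{1}{16}\right) = - \frac{149}{4} \approx -37.25$)
$F = -131$
$P{\left(M \right)} = - \frac{149 M^{2}}{4}$
$- \frac{327043}{P{\left(\frac{1}{-745 + F} \right)}} = - \frac{327043}{\left(- \frac{149}{4}\right) \left(\frac{1}{-745 - 131}\right)^{2}} = - \frac{327043}{\left(- \frac{149}{4}\right) \left(\frac{1}{-876}\right)^{2}} = - \frac{327043}{\left(- \frac{149}{4}\right) \left(- \frac{1}{876}\right)^{2}} = - \frac{327043}{\left(- \frac{149}{4}\right) \frac{1}{767376}} = - \frac{327043}{- \frac{149}{3069504}} = \left(-327043\right) \left(- \frac{3069504}{149}\right) = \frac{1003859796672}{149}$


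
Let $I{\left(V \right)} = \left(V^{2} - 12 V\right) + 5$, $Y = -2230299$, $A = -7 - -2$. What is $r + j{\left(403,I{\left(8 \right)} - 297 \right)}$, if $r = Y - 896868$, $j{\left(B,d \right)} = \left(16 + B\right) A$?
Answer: $-3129262$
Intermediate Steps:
$A = -5$ ($A = -7 + 2 = -5$)
$I{\left(V \right)} = 5 + V^{2} - 12 V$
$j{\left(B,d \right)} = -80 - 5 B$ ($j{\left(B,d \right)} = \left(16 + B\right) \left(-5\right) = -80 - 5 B$)
$r = -3127167$ ($r = -2230299 - 896868 = -3127167$)
$r + j{\left(403,I{\left(8 \right)} - 297 \right)} = -3127167 - 2095 = -3129262$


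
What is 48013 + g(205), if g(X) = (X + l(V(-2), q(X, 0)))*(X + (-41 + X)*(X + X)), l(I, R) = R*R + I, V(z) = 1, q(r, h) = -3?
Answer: 14548688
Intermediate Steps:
l(I, R) = I + R² (l(I, R) = R² + I = I + R²)
g(X) = (10 + X)*(X + 2*X*(-41 + X)) (g(X) = (X + (1 + (-3)²))*(X + (-41 + X)*(X + X)) = (X + (1 + 9))*(X + (-41 + X)*(2*X)) = (X + 10)*(X + 2*X*(-41 + X)) = (10 + X)*(X + 2*X*(-41 + X)))
48013 + g(205) = 48013 + 205*(-810 - 61*205 + 2*205²) = 48013 + 205*(-810 - 12505 + 2*42025) = 48013 + 205*(-810 - 12505 + 84050) = 48013 + 205*70735 = 48013 + 14500675 = 14548688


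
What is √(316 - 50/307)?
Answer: √29767334/307 ≈ 17.772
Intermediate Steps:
√(316 - 50/307) = √(96962/307) = √29767334/307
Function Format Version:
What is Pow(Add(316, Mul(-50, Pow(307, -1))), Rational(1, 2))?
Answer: Mul(Rational(1, 307), Pow(29767334, Rational(1, 2))) ≈ 17.772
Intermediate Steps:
Pow(Add(316, Mul(-50, Pow(307, -1))), Rational(1, 2)) = Pow(Add(316, Mul(-50, Rational(1, 307))), Rational(1, 2)) = Pow(Add(316, Rational(-50, 307)), Rational(1, 2)) = Pow(Rational(96962, 307), Rational(1, 2)) = Mul(Rational(1, 307), Pow(29767334, Rational(1, 2)))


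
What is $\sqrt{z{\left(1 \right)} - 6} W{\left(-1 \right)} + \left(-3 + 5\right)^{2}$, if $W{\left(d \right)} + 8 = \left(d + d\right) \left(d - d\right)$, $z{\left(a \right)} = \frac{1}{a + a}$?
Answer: $4 - 4 i \sqrt{22} \approx 4.0 - 18.762 i$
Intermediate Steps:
$z{\left(a \right)} = \frac{1}{2 a}$
$W{\left(d \right)} = -8$ ($W{\left(d \right)} = -8 + \left(d + d\right) \left(d - d\right) = -8 + 2 d 0 = -8 + 0 = -8$)
$\sqrt{z{\left(1 \right)} - 6} W{\left(-1 \right)} + \left(-3 + 5\right)^{2} = \sqrt{\frac{1}{2 \cdot 1} - 6} \left(-8\right) + \left(-3 + 5\right)^{2} = \sqrt{\frac{1}{2} \cdot 1 - 6} \left(-8\right) + 2^{2} = \sqrt{\frac{1}{2} - 6} \left(-8\right) + 4 = \sqrt{- \frac{11}{2}} \left(-8\right) + 4 = \frac{i \sqrt{22}}{2} \left(-8\right) + 4 = - 4 i \sqrt{22} + 4 = 4 - 4 i \sqrt{22}$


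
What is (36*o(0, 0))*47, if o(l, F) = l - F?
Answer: 0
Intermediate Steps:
(36*o(0, 0))*47 = (36*(0 - 1*0))*47 = (36*(0 + 0))*47 = (36*0)*47 = 0*47 = 0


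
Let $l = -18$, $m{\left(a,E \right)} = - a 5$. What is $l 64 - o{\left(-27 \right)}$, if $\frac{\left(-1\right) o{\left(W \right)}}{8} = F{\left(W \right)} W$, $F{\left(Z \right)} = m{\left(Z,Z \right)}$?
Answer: $-30312$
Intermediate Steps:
$m{\left(a,E \right)} = - 5 a$
$F{\left(Z \right)} = - 5 Z$
$o{\left(W \right)} = 40 W^{2}$ ($o{\left(W \right)} = - 8 - 5 W W = - 8 \left(- 5 W^{2}\right) = 40 W^{2}$)
$l 64 - o{\left(-27 \right)} = \left(-18\right) 64 - 40 \left(-27\right)^{2} = -1152 - 40 \cdot 729 = -1152 - 29160 = -30312$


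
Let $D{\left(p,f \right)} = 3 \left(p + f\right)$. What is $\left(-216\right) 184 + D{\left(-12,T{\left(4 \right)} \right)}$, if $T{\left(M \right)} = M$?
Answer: $-39768$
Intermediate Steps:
$D{\left(p,f \right)} = 3 f + 3 p$ ($D{\left(p,f \right)} = 3 \left(f + p\right) = 3 f + 3 p$)
$\left(-216\right) 184 + D{\left(-12,T{\left(4 \right)} \right)} = \left(-216\right) 184 + \left(3 \cdot 4 + 3 \left(-12\right)\right) = -39744 + \left(12 - 36\right) = -39744 - 24 = -39768$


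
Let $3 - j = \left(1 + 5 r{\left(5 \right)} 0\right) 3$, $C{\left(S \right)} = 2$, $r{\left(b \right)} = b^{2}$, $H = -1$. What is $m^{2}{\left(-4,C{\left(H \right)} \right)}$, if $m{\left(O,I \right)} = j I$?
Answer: $0$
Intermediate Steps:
$j = 0$ ($j = 3 - \left(1 + 5 \cdot 5^{2} \cdot 0\right) 3 = 3 - \left(1 + 5 \cdot 25 \cdot 0\right) 3 = 3 - \left(1 + 125 \cdot 0\right) 3 = 3 - \left(1 + 0\right) 3 = 3 - 1 \cdot 3 = 3 - 3 = 0$)
$m{\left(O,I \right)} = 0$ ($m{\left(O,I \right)} = 0 I = 0$)
$m^{2}{\left(-4,C{\left(H \right)} \right)} = 0^{2} = 0$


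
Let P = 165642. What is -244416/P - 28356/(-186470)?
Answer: -179295206/135470455 ≈ -1.3235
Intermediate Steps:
-244416/P - 28356/(-186470) = -244416/165642 - 28356/(-186470) = -244416*1/165642 - 28356*(-1/186470) = -2144/1453 + 14178/93235 = -179295206/135470455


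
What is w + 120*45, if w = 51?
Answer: 5451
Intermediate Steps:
w + 120*45 = 51 + 120*45 = 51 + 5400 = 5451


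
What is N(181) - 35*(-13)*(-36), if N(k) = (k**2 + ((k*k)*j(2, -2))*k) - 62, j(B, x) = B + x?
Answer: 16319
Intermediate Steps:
N(k) = -62 + k**2 (N(k) = (k**2 + ((k*k)*(2 - 2))*k) - 62 = (k**2 + (k**2*0)*k) - 62 = (k**2 + 0*k) - 62 = (k**2 + 0) - 62 = k**2 - 62 = -62 + k**2)
N(181) - 35*(-13)*(-36) = (-62 + 181**2) - 35*(-13)*(-36) = (-62 + 32761) + 455*(-36) = 32699 - 16380 = 16319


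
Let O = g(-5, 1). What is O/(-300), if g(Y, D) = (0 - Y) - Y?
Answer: -1/30 ≈ -0.033333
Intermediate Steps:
g(Y, D) = -2*Y (g(Y, D) = -Y - Y = -2*Y)
O = 10 (O = -2*(-5) = 10)
O/(-300) = 10/(-300) = 10*(-1/300) = -1/30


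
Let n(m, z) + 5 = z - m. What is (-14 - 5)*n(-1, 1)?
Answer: 57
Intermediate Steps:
n(m, z) = -5 + z - m (n(m, z) = -5 + (z - m) = -5 + z - m)
(-14 - 5)*n(-1, 1) = (-14 - 5)*(-5 + 1 - 1*(-1)) = -19*(-5 + 1 + 1) = -19*(-3) = 57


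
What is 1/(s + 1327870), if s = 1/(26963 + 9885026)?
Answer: 9911989/13161832833431 ≈ 7.5309e-7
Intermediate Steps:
s = 1/9911989 ≈ 1.0089e-7
1/(s + 1327870) = 1/(1/9911989 + 1327870) = 1/(13161832833431/9911989) = 9911989/13161832833431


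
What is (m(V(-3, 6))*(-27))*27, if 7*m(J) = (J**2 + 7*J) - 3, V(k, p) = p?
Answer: -54675/7 ≈ -7810.7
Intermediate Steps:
m(J) = -3/7 + J + J**2/7 (m(J) = ((J**2 + 7*J) - 3)/7 = (-3 + J**2 + 7*J)/7 = -3/7 + J + J**2/7)
(m(V(-3, 6))*(-27))*27 = ((-3/7 + 6 + (1/7)*6**2)*(-27))*27 = ((-3/7 + 6 + (1/7)*36)*(-27))*27 = ((-3/7 + 6 + 36/7)*(-27))*27 = ((75/7)*(-27))*27 = -2025/7*27 = -54675/7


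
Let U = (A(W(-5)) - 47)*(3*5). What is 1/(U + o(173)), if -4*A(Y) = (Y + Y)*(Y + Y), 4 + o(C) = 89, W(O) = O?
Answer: -1/995 ≈ -0.0010050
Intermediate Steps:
o(C) = 85 (o(C) = -4 + 89 = 85)
A(Y) = -Y² (A(Y) = -(Y + Y)*(Y + Y)/4 = -2*Y*2*Y/4 = -Y²)
U = -1080 (U = (-1*(-5)² - 47)*(3*5) = (-1*25 - 47)*15 = (-25 - 47)*15 = -72*15 = -1080)
1/(U + o(173)) = 1/(-1080 + 85) = 1/(-995) = -1/995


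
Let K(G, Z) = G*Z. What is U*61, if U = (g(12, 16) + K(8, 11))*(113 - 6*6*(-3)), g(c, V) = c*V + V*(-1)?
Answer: 3558984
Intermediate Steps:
g(c, V) = -V + V*c (g(c, V) = V*c - V = -V + V*c)
U = 58344 (U = (16*(-1 + 12) + 8*11)*(113 - 6*6*(-3)) = (16*11 + 88)*(113 - 36*(-3)) = (176 + 88)*(113 + 108) = 264*221 = 58344)
U*61 = 58344*61 = 3558984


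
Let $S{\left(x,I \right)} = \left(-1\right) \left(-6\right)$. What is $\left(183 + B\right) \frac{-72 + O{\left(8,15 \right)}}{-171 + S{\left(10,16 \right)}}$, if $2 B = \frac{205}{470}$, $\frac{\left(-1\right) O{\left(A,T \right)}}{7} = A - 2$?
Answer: $\frac{130891}{1034} \approx 126.59$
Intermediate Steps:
$O{\left(A,T \right)} = 14 - 7 A$ ($O{\left(A,T \right)} = - 7 \left(A - 2\right) = - 7 \left(-2 + A\right) = 14 - 7 A$)
$B = \frac{41}{188}$ ($B = \frac{205 \cdot \frac{1}{470}}{2} = \frac{1}{2} \cdot \frac{41}{94} = \frac{41}{188} \approx 0.21809$)
$S{\left(x,I \right)} = 6$
$\left(183 + B\right) \frac{-72 + O{\left(8,15 \right)}}{-171 + S{\left(10,16 \right)}} = \left(183 + \frac{41}{188}\right) \frac{-72 + \left(14 - 56\right)}{-171 + 6} = \frac{34445 \frac{-72 + \left(14 - 56\right)}{-165}}{188} = \frac{34445 \left(-72 - 42\right) \left(- \frac{1}{165}\right)}{188} = \frac{34445 \left(\left(-114\right) \left(- \frac{1}{165}\right)\right)}{188} = \frac{34445}{188} \cdot \frac{38}{55} = \frac{130891}{1034}$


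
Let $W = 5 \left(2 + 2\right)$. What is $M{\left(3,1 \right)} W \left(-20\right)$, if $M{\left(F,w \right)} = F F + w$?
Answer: $-4000$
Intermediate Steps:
$M{\left(F,w \right)} = w + F^{2}$ ($M{\left(F,w \right)} = F^{2} + w = w + F^{2}$)
$W = 20$ ($W = 5 \cdot 4 = 20$)
$M{\left(3,1 \right)} W \left(-20\right) = \left(1 + 3^{2}\right) 20 \left(-20\right) = \left(1 + 9\right) 20 \left(-20\right) = 10 \cdot 20 \left(-20\right) = 200 \left(-20\right) = -4000$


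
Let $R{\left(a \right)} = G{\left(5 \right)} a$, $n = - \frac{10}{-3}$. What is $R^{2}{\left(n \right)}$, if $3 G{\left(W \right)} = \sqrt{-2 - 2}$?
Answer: $- \frac{400}{81} \approx -4.9383$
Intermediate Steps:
$G{\left(W \right)} = \frac{2 i}{3}$ ($G{\left(W \right)} = \frac{\sqrt{-2 - 2}}{3} = \frac{\sqrt{-4}}{3} = \frac{2 i}{3}$)
$n = \frac{10}{3}$ ($n = \left(-10\right) \left(- \frac{1}{3}\right) = \frac{10}{3} \approx 3.3333$)
$R{\left(a \right)} = \frac{2 i a}{3}$ ($R{\left(a \right)} = \frac{2 i}{3} a = \frac{2 i a}{3}$)
$R^{2}{\left(n \right)} = \left(\frac{2}{3} i \frac{10}{3}\right)^{2} = \left(\frac{20 i}{9}\right)^{2} = - \frac{400}{81}$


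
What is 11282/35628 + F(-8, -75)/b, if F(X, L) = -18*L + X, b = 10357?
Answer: 82330225/184499598 ≈ 0.44624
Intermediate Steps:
F(X, L) = X - 18*L
11282/35628 + F(-8, -75)/b = 11282/35628 + (-8 - 18*(-75))/10357 = 11282*(1/35628) + (-8 + 1350)*(1/10357) = 5641/17814 + 1342*(1/10357) = 5641/17814 + 1342/10357 = 82330225/184499598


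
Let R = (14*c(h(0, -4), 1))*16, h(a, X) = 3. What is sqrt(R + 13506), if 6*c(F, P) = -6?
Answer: sqrt(13282) ≈ 115.25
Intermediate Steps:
c(F, P) = -1 (c(F, P) = (1/6)*(-6) = -1)
R = -224 (R = (14*(-1))*16 = -14*16 = -224)
sqrt(R + 13506) = sqrt(-224 + 13506) = sqrt(13282)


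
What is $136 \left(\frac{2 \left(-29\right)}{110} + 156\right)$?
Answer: $\frac{1162936}{55} \approx 21144.0$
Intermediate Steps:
$136 \left(\frac{2 \left(-29\right)}{110} + 156\right) = 136 \left(\left(-58\right) \frac{1}{110} + 156\right) = 136 \left(- \frac{29}{55} + 156\right) = 136 \cdot \frac{8551}{55} = \frac{1162936}{55}$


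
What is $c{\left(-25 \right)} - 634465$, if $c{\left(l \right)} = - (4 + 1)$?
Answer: $-634470$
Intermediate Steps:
$c{\left(l \right)} = -5$ ($c{\left(l \right)} = \left(-1\right) 5 = -5$)
$c{\left(-25 \right)} - 634465 = -5 - 634465 = -634470$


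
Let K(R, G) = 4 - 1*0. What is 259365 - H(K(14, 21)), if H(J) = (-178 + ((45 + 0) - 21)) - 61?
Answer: 259580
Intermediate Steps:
K(R, G) = 4 (K(R, G) = 4 + 0 = 4)
H(J) = -215 (H(J) = (-178 + (45 - 21)) - 61 = (-178 + 24) - 61 = -154 - 61 = -215)
259365 - H(K(14, 21)) = 259365 - 1*(-215) = 259365 + 215 = 259580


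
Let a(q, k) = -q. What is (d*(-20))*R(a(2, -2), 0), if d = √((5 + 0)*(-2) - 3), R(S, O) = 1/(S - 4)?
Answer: 10*I*√13/3 ≈ 12.019*I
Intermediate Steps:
R(S, O) = 1/(-4 + S)
d = I*√13 (d = √(5*(-2) - 3) = √(-10 - 3) = √(-13) = I*√13 ≈ 3.6056*I)
(d*(-20))*R(a(2, -2), 0) = ((I*√13)*(-20))/(-4 - 1*2) = (-20*I*√13)/(-4 - 2) = -20*I*√13/(-6) = -20*I*√13*(-⅙) = 10*I*√13/3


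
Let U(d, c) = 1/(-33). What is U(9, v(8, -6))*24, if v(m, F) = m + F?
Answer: -8/11 ≈ -0.72727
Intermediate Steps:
v(m, F) = F + m
U(d, c) = -1/33
U(9, v(8, -6))*24 = -1/33*24 = -8/11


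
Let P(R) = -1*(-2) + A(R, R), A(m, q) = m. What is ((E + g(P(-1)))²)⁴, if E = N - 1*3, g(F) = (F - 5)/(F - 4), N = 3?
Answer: 65536/6561 ≈ 9.9887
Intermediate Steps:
P(R) = 2 + R (P(R) = -1*(-2) + R = 2 + R)
g(F) = (-5 + F)/(-4 + F)
E = 0 (E = 3 - 1*3 = 3 - 3 = 0)
((E + g(P(-1)))²)⁴ = ((0 + (-5 + (2 - 1))/(-4 + (2 - 1)))²)⁴ = ((0 + (-5 + 1)/(-4 + 1))²)⁴ = ((0 - 4/(-3))²)⁴ = ((0 - ⅓*(-4))²)⁴ = ((0 + 4/3)²)⁴ = ((4/3)²)⁴ = (16/9)⁴ = 65536/6561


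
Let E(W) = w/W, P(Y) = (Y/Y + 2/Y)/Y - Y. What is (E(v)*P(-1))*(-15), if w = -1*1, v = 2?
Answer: 15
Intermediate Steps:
P(Y) = -Y + (1 + 2/Y)/Y (P(Y) = (1 + 2/Y)/Y - Y = -Y + (1 + 2/Y)/Y)
w = -1
E(W) = -1/W
(E(v)*P(-1))*(-15) = ((-1/2)*((2 - 1 - 1*(-1)**3)/(-1)**2))*(-15) = ((-1*1/2)*(1*(2 - 1 - 1*(-1))))*(-15) = -(2 - 1 + 1)/2*(-15) = -2/2*(-15) = -1/2*2*(-15) = -1*(-15) = 15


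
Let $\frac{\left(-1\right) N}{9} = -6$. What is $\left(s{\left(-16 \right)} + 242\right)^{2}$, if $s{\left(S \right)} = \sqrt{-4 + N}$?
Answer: $58614 + 2420 \sqrt{2} \approx 62036.0$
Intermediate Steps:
$N = 54$ ($N = \left(-9\right) \left(-6\right) = 54$)
$s{\left(S \right)} = 5 \sqrt{2}$ ($s{\left(S \right)} = \sqrt{-4 + 54} = \sqrt{50} = 5 \sqrt{2}$)
$\left(s{\left(-16 \right)} + 242\right)^{2} = \left(5 \sqrt{2} + 242\right)^{2} = \left(242 + 5 \sqrt{2}\right)^{2}$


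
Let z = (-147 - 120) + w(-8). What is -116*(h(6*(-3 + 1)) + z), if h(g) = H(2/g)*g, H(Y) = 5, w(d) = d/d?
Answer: 37816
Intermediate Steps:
w(d) = 1
z = -266 (z = (-147 - 120) + 1 = -267 + 1 = -266)
h(g) = 5*g
-116*(h(6*(-3 + 1)) + z) = -116*(5*(6*(-3 + 1)) - 266) = -116*(5*(6*(-2)) - 266) = -116*(5*(-12) - 266) = -116*(-60 - 266) = -116*(-326) = 37816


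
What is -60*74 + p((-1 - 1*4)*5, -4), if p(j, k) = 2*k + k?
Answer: -4452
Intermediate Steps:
p(j, k) = 3*k
-60*74 + p((-1 - 1*4)*5, -4) = -60*74 + 3*(-4) = -4440 - 12 = -4452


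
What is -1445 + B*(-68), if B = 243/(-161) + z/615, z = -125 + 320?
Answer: -9003285/6601 ≈ -1363.9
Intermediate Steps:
z = 195
B = -7870/6601 (B = 243/(-161) + 195/615 = 243*(-1/161) + 195*(1/615) = -243/161 + 13/41 = -7870/6601 ≈ -1.1922)
-1445 + B*(-68) = -1445 - 7870/6601*(-68) = -1445 + 535160/6601 = -9003285/6601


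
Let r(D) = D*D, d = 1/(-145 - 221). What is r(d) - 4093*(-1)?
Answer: 548281909/133956 ≈ 4093.0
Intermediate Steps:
d = -1/366 (d = 1/(-366) = -1/366 ≈ -0.0027322)
r(D) = D²
r(d) - 4093*(-1) = (-1/366)² - 4093*(-1) = 1/133956 - 1*(-4093) = 1/133956 + 4093 = 548281909/133956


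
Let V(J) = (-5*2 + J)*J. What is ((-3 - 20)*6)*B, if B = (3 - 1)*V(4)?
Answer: 6624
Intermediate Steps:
V(J) = J*(-10 + J) (V(J) = (-10 + J)*J = J*(-10 + J))
B = -48 (B = (3 - 1)*(4*(-10 + 4)) = 2*(4*(-6)) = 2*(-24) = -48)
((-3 - 20)*6)*B = ((-3 - 20)*6)*(-48) = -23*6*(-48) = -138*(-48) = 6624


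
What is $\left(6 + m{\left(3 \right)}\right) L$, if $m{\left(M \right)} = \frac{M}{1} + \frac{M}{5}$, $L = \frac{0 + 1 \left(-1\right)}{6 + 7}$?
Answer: $- \frac{48}{65} \approx -0.73846$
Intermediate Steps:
$L = - \frac{1}{13}$ ($L = \frac{0 - 1}{13} = \left(-1\right) \frac{1}{13} = - \frac{1}{13} \approx -0.076923$)
$m{\left(M \right)} = \frac{6 M}{5}$ ($m{\left(M \right)} = M 1 + M \frac{1}{5} = M + \frac{M}{5} = \frac{6 M}{5}$)
$\left(6 + m{\left(3 \right)}\right) L = \left(6 + \frac{6}{5} \cdot 3\right) \left(- \frac{1}{13}\right) = \left(6 + \frac{18}{5}\right) \left(- \frac{1}{13}\right) = \frac{48}{5} \left(- \frac{1}{13}\right) = - \frac{48}{65}$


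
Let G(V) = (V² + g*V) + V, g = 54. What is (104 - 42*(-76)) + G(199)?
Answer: 53842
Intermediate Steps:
G(V) = V² + 55*V (G(V) = (V² + 54*V) + V = V² + 55*V)
(104 - 42*(-76)) + G(199) = (104 - 42*(-76)) + 199*(55 + 199) = (104 + 3192) + 199*254 = 3296 + 50546 = 53842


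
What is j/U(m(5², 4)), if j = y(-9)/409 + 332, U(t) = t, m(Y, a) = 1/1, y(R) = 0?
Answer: 332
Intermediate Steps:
m(Y, a) = 1
j = 332 (j = 0/409 + 332 = 0*(1/409) + 332 = 0 + 332 = 332)
j/U(m(5², 4)) = 332/1 = 332*1 = 332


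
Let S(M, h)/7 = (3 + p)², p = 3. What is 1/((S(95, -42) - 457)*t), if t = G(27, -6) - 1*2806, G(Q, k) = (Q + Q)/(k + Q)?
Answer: 7/4022920 ≈ 1.7400e-6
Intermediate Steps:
S(M, h) = 252 (S(M, h) = 7*(3 + 3)² = 7*6² = 7*36 = 252)
G(Q, k) = 2*Q/(Q + k) (G(Q, k) = (2*Q)/(Q + k) = 2*Q/(Q + k))
t = -19624/7 (t = 2*27/(27 - 6) - 1*2806 = 2*27/21 - 2806 = 2*27*(1/21) - 2806 = 18/7 - 2806 = -19624/7 ≈ -2803.4)
1/((S(95, -42) - 457)*t) = 1/((252 - 457)*(-19624/7)) = -7/19624/(-205) = -1/205*(-7/19624) = 7/4022920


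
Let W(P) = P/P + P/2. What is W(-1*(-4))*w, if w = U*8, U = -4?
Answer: -96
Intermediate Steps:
W(P) = 1 + P/2 (W(P) = 1 + P*(½) = 1 + P/2)
w = -32 (w = -4*8 = -32)
W(-1*(-4))*w = (1 + (-1*(-4))/2)*(-32) = (1 + (½)*4)*(-32) = (1 + 2)*(-32) = 3*(-32) = -96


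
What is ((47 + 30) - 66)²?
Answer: 121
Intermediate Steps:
((47 + 30) - 66)² = (77 - 66)² = 11² = 121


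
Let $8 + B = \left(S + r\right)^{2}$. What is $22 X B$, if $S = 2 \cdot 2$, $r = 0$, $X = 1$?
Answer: $176$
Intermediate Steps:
$S = 4$
$B = 8$ ($B = -8 + \left(4 + 0\right)^{2} = -8 + 4^{2} = -8 + 16 = 8$)
$22 X B = 22 \cdot 1 \cdot 8 = 22 \cdot 8 = 176$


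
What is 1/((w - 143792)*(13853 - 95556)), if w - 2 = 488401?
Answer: -1/28155752533 ≈ -3.5517e-11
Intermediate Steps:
w = 488403 (w = 2 + 488401 = 488403)
1/((w - 143792)*(13853 - 95556)) = 1/((488403 - 143792)*(13853 - 95556)) = 1/(344611*(-81703)) = 1/(-28155752533) = -1/28155752533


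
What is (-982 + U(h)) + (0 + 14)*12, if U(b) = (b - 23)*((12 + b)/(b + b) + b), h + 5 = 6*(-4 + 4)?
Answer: -3272/5 ≈ -654.40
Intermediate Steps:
h = -5 (h = -5 + 6*(-4 + 4) = -5 + 6*0 = -5 + 0 = -5)
U(b) = (-23 + b)*(b + (12 + b)/(2*b)) (U(b) = (-23 + b)*((12 + b)/((2*b)) + b) = (-23 + b)*((12 + b)*(1/(2*b)) + b) = (-23 + b)*((12 + b)/(2*b) + b) = (-23 + b)*(b + (12 + b)/(2*b)))
(-982 + U(h)) + (0 + 14)*12 = (-982 + (-11/2 + (-5)² - 138/(-5) - 45/2*(-5))) + (0 + 14)*12 = (-982 + (-11/2 + 25 - 138*(-⅕) + 225/2)) + 14*12 = (-982 + (-11/2 + 25 + 138/5 + 225/2)) + 168 = (-982 + 798/5) + 168 = -4112/5 + 168 = -3272/5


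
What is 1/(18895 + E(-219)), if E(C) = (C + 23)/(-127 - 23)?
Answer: 75/1417223 ≈ 5.2920e-5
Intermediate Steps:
E(C) = -23/150 - C/150 (E(C) = (23 + C)/(-150) = (23 + C)*(-1/150) = -23/150 - C/150)
1/(18895 + E(-219)) = 1/(18895 + (-23/150 - 1/150*(-219))) = 1/(18895 + (-23/150 + 73/50)) = 1/(18895 + 98/75) = 1/(1417223/75) = 75/1417223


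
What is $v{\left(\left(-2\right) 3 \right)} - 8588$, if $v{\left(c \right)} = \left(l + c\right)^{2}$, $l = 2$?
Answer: $-8572$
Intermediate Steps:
$v{\left(c \right)} = \left(2 + c\right)^{2}$
$v{\left(\left(-2\right) 3 \right)} - 8588 = \left(2 - 6\right)^{2} - 8588 = \left(-4\right)^{2} - 8588 = 16 - 8588 = -8572$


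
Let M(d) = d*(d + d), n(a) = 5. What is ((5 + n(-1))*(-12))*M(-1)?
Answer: -240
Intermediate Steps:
M(d) = 2*d² (M(d) = d*(2*d) = 2*d²)
((5 + n(-1))*(-12))*M(-1) = ((5 + 5)*(-12))*(2*(-1)²) = (10*(-12))*(2*1) = -120*2 = -240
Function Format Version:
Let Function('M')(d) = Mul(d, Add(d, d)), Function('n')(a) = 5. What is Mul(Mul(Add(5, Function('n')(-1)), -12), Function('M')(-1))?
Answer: -240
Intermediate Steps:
Function('M')(d) = Mul(2, Pow(d, 2)) (Function('M')(d) = Mul(d, Mul(2, d)) = Mul(2, Pow(d, 2)))
Mul(Mul(Add(5, Function('n')(-1)), -12), Function('M')(-1)) = Mul(Mul(Add(5, 5), -12), Mul(2, Pow(-1, 2))) = Mul(Mul(10, -12), Mul(2, 1)) = Mul(-120, 2) = -240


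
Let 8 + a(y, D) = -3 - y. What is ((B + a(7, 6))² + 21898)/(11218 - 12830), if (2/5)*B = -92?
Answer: -41701/806 ≈ -51.738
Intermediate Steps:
B = -230 (B = (5/2)*(-92) = -230)
a(y, D) = -11 - y (a(y, D) = -8 + (-3 - y) = -11 - y)
((B + a(7, 6))² + 21898)/(11218 - 12830) = ((-230 + (-11 - 1*7))² + 21898)/(11218 - 12830) = ((-230 + (-11 - 7))² + 21898)/(-1612) = ((-230 - 18)² + 21898)*(-1/1612) = ((-248)² + 21898)*(-1/1612) = (61504 + 21898)*(-1/1612) = 83402*(-1/1612) = -41701/806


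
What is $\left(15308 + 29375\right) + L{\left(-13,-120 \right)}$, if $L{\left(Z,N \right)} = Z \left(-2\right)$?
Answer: $44709$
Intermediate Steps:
$L{\left(Z,N \right)} = - 2 Z$
$\left(15308 + 29375\right) + L{\left(-13,-120 \right)} = \left(15308 + 29375\right) - -26 = 44683 + 26 = 44709$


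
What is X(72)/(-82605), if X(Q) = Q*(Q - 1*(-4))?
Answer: -1824/27535 ≈ -0.066243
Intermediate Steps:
X(Q) = Q*(4 + Q) (X(Q) = Q*(Q + 4) = Q*(4 + Q))
X(72)/(-82605) = (72*(4 + 72))/(-82605) = (72*76)*(-1/82605) = 5472*(-1/82605) = -1824/27535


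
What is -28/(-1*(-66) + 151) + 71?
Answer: 2197/31 ≈ 70.871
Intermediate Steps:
-28/(-1*(-66) + 151) + 71 = -28/(66 + 151) + 71 = -28/217 + 71 = (1/217)*(-28) + 71 = -4/31 + 71 = 2197/31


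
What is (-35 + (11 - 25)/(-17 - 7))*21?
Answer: -2891/4 ≈ -722.75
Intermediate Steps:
(-35 + (11 - 25)/(-17 - 7))*21 = (-35 - 14/(-24))*21 = (-35 - 14*(-1/24))*21 = (-35 + 7/12)*21 = -413/12*21 = -2891/4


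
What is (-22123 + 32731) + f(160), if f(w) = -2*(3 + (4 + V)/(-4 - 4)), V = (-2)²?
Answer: 10604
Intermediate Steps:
V = 4
f(w) = -4 (f(w) = -2*(3 + (4 + 4)/(-4 - 4)) = -2*(3 + 8/(-8)) = -2*(3 + 8*(-⅛)) = -2*(3 - 1) = -2*2 = -4)
(-22123 + 32731) + f(160) = (-22123 + 32731) - 4 = 10608 - 4 = 10604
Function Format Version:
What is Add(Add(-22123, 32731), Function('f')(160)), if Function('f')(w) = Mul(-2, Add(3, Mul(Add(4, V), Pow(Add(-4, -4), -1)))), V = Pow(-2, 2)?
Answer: 10604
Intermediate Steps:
V = 4
Function('f')(w) = -4 (Function('f')(w) = Mul(-2, Add(3, Mul(Add(4, 4), Pow(Add(-4, -4), -1)))) = Mul(-2, Add(3, Mul(8, Pow(-8, -1)))) = Mul(-2, Add(3, Mul(8, Rational(-1, 8)))) = Mul(-2, Add(3, -1)) = Mul(-2, 2) = -4)
Add(Add(-22123, 32731), Function('f')(160)) = Add(Add(-22123, 32731), -4) = Add(10608, -4) = 10604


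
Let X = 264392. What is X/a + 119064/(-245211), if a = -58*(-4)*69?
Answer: 2621910425/163555737 ≈ 16.031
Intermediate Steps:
a = 16008 (a = 232*69 = 16008)
X/a + 119064/(-245211) = 264392/16008 + 119064/(-245211) = 264392*(1/16008) + 119064*(-1/245211) = 33049/2001 - 39688/81737 = 2621910425/163555737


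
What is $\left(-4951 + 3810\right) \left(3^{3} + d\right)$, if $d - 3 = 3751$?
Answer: $-4314121$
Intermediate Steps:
$d = 3754$ ($d = 3 + 3751 = 3754$)
$\left(-4951 + 3810\right) \left(3^{3} + d\right) = \left(-4951 + 3810\right) \left(3^{3} + 3754\right) = - 1141 \left(27 + 3754\right) = \left(-1141\right) 3781 = -4314121$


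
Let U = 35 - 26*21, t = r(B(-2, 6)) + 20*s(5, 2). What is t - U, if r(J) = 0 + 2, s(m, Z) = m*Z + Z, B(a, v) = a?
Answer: 753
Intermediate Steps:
s(m, Z) = Z + Z*m (s(m, Z) = Z*m + Z = Z + Z*m)
r(J) = 2
t = 242 (t = 2 + 20*(2*(1 + 5)) = 2 + 20*(2*6) = 2 + 20*12 = 2 + 240 = 242)
U = -511 (U = 35 - 546 = -511)
t - U = 242 - 1*(-511) = 242 + 511 = 753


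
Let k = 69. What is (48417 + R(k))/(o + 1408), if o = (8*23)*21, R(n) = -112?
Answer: 48305/5272 ≈ 9.1626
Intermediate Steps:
o = 3864 (o = 184*21 = 3864)
(48417 + R(k))/(o + 1408) = (48417 - 112)/(3864 + 1408) = 48305/5272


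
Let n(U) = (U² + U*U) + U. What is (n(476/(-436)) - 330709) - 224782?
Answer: -6599773220/11881 ≈ -5.5549e+5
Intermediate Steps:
n(U) = U + 2*U² (n(U) = (U² + U²) + U = 2*U² + U = U + 2*U²)
(n(476/(-436)) - 330709) - 224782 = ((476/(-436))*(1 + 2*(476/(-436))) - 330709) - 224782 = ((476*(-1/436))*(1 + 2*(476*(-1/436))) - 330709) - 224782 = (-119*(1 + 2*(-119/109))/109 - 330709) - 224782 = (-119*(1 - 238/109)/109 - 330709) - 224782 = (-119/109*(-129/109) - 330709) - 224782 = (15351/11881 - 330709) - 224782 = -3929138278/11881 - 224782 = -6599773220/11881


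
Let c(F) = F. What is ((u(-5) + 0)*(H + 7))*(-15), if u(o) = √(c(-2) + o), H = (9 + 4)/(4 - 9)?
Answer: -66*I*√7 ≈ -174.62*I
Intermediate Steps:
H = -13/5 (H = 13/(-5) = 13*(-⅕) = -13/5 ≈ -2.6000)
u(o) = √(-2 + o)
((u(-5) + 0)*(H + 7))*(-15) = ((√(-2 - 5) + 0)*(-13/5 + 7))*(-15) = ((√(-7) + 0)*(22/5))*(-15) = ((I*√7 + 0)*(22/5))*(-15) = ((I*√7)*(22/5))*(-15) = (22*I*√7/5)*(-15) = -66*I*√7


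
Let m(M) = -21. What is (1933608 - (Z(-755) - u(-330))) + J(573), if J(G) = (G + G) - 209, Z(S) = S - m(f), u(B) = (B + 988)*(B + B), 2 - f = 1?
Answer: 1500999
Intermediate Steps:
f = 1 (f = 2 - 1*1 = 2 - 1 = 1)
u(B) = 2*B*(988 + B) (u(B) = (988 + B)*(2*B) = 2*B*(988 + B))
Z(S) = 21 + S (Z(S) = S - 1*(-21) = S + 21 = 21 + S)
J(G) = -209 + 2*G (J(G) = 2*G - 209 = -209 + 2*G)
(1933608 - (Z(-755) - u(-330))) + J(573) = (1933608 - ((21 - 755) - 2*(-330)*(988 - 330))) + (-209 + 2*573) = (1933608 - (-734 - 2*(-330)*658)) + (-209 + 1146) = (1933608 - (-734 - 1*(-434280))) + 937 = (1933608 - (-734 + 434280)) + 937 = (1933608 - 1*433546) + 937 = (1933608 - 433546) + 937 = 1500062 + 937 = 1500999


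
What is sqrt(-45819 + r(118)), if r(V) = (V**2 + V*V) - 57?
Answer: 2*I*sqrt(4507) ≈ 134.27*I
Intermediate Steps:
r(V) = -57 + 2*V**2 (r(V) = (V**2 + V**2) - 57 = 2*V**2 - 57 = -57 + 2*V**2)
sqrt(-45819 + r(118)) = sqrt(-45819 + (-57 + 2*118**2)) = sqrt(-45819 + (-57 + 2*13924)) = sqrt(-45819 + (-57 + 27848)) = sqrt(-45819 + 27791) = sqrt(-18028) = 2*I*sqrt(4507)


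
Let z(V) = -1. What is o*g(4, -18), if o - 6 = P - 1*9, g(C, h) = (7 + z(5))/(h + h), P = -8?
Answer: 11/6 ≈ 1.8333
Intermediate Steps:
g(C, h) = 3/h (g(C, h) = (7 - 1)/(h + h) = 6/((2*h)) = 6*(1/(2*h)) = 3/h)
o = -11 (o = 6 + (-8 - 1*9) = 6 + (-8 - 9) = 6 - 17 = -11)
o*g(4, -18) = -33/(-18) = -33*(-1)/18 = -11*(-⅙) = 11/6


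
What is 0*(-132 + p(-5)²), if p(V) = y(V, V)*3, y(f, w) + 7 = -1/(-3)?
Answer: 0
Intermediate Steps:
y(f, w) = -20/3 (y(f, w) = -7 - 1/(-3) = -7 - 1*(-⅓) = -7 + ⅓ = -20/3)
p(V) = -20 (p(V) = -20/3*3 = -20)
0*(-132 + p(-5)²) = 0*(-132 + (-20)²) = 0*(-132 + 400) = 0*268 = 0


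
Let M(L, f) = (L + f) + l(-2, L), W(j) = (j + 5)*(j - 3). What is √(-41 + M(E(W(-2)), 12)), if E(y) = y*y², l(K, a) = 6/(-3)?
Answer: I*√3406 ≈ 58.361*I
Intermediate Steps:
l(K, a) = -2 (l(K, a) = 6*(-⅓) = -2)
W(j) = (-3 + j)*(5 + j) (W(j) = (5 + j)*(-3 + j) = (-3 + j)*(5 + j))
E(y) = y³
M(L, f) = -2 + L + f (M(L, f) = (L + f) - 2 = -2 + L + f)
√(-41 + M(E(W(-2)), 12)) = √(-41 + (-2 + (-15 + (-2)² + 2*(-2))³ + 12)) = √(-41 + (-2 + (-15 + 4 - 4)³ + 12)) = √(-41 + (-2 + (-15)³ + 12)) = √(-41 + (-2 - 3375 + 12)) = √(-41 - 3365) = √(-3406) = I*√3406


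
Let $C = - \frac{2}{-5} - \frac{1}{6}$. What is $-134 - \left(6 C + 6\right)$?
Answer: $- \frac{707}{5} \approx -141.4$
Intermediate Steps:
$C = \frac{7}{30}$ ($C = \left(-2\right) \left(- \frac{1}{5}\right) - \frac{1}{6} = \frac{2}{5} - \frac{1}{6} = \frac{7}{30} \approx 0.23333$)
$-134 - \left(6 C + 6\right) = -134 - \left(6 \cdot \frac{7}{30} + 6\right) = -134 - \left(\frac{7}{5} + 6\right) = -134 - \frac{37}{5} = - \frac{707}{5}$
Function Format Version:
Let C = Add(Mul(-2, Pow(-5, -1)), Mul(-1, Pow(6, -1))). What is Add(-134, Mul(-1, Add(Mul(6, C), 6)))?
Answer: Rational(-707, 5) ≈ -141.40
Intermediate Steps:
C = Rational(7, 30) (C = Add(Mul(-2, Rational(-1, 5)), Mul(-1, Rational(1, 6))) = Add(Rational(2, 5), Rational(-1, 6)) = Rational(7, 30) ≈ 0.23333)
Add(-134, Mul(-1, Add(Mul(6, C), 6))) = Add(-134, Mul(-1, Add(Mul(6, Rational(7, 30)), 6))) = Add(-134, Mul(-1, Add(Rational(7, 5), 6))) = Add(-134, Mul(-1, Rational(37, 5))) = Add(-134, Rational(-37, 5)) = Rational(-707, 5)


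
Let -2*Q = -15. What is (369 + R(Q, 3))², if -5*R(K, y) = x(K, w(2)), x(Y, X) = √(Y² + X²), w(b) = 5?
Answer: (738 - √13)²/4 ≈ 1.3483e+5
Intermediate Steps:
Q = 15/2 (Q = -½*(-15) = 15/2 ≈ 7.5000)
x(Y, X) = √(X² + Y²)
R(K, y) = -√(25 + K²)/5 (R(K, y) = -√(5² + K²)/5 = -√(25 + K²)/5)
(369 + R(Q, 3))² = (369 - √(25 + (15/2)²)/5)² = (369 - √(25 + 225/4)/5)² = (369 - √13/2)²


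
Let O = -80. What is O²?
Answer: 6400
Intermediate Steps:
O² = (-80)² = 6400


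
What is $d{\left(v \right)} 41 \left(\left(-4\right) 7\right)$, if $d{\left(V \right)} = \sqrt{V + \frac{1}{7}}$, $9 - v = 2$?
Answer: $- 820 \sqrt{14} \approx -3068.2$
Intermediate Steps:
$v = 7$ ($v = 9 - 2 = 7$)
$d{\left(V \right)} = \sqrt{\frac{1}{7} + V}$ ($d{\left(V \right)} = \sqrt{V + \frac{1}{7}} = \sqrt{\frac{1}{7} + V}$)
$d{\left(v \right)} 41 \left(\left(-4\right) 7\right) = \frac{\sqrt{7 + 49 \cdot 7}}{7} \cdot 41 \left(\left(-4\right) 7\right) = \frac{\sqrt{7 + 343}}{7} \cdot 41 \left(-28\right) = \frac{\sqrt{350}}{7} \cdot 41 \left(-28\right) = \frac{5 \sqrt{14}}{7} \cdot 41 \left(-28\right) = \frac{205 \sqrt{14}}{7} \left(-28\right) = - 820 \sqrt{14}$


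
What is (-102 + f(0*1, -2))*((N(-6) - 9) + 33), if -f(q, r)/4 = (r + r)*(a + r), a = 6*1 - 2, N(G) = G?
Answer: -1260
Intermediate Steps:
a = 4 (a = 6 - 2 = 4)
f(q, r) = -8*r*(4 + r) (f(q, r) = -4*(r + r)*(4 + r) = -4*2*r*(4 + r) = -8*r*(4 + r))
(-102 + f(0*1, -2))*((N(-6) - 9) + 33) = (-102 - 8*(-2)*(4 - 2))*((-6 - 9) + 33) = (-102 - 8*(-2)*2)*(-15 + 33) = (-102 + 32)*18 = -70*18 = -1260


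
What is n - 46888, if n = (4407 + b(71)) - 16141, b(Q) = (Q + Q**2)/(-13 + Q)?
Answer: -1697482/29 ≈ -58534.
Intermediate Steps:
b(Q) = (Q + Q**2)/(-13 + Q)
n = -337730/29 (n = (4407 + 71*(1 + 71)/(-13 + 71)) - 16141 = (4407 + 71*72/58) - 16141 = (4407 + 71*(1/58)*72) - 16141 = (4407 + 2556/29) - 16141 = 130359/29 - 16141 = -337730/29 ≈ -11646.)
n - 46888 = -337730/29 - 46888 = -1697482/29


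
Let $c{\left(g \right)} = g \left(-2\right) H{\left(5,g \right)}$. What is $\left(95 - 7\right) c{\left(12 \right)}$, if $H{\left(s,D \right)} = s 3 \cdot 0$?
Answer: $0$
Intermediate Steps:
$H{\left(s,D \right)} = 0$ ($H{\left(s,D \right)} = 3 s 0 = 0$)
$c{\left(g \right)} = 0$ ($c{\left(g \right)} = g \left(-2\right) 0 = - 2 g 0 = 0$)
$\left(95 - 7\right) c{\left(12 \right)} = \left(95 - 7\right) 0 = 88 \cdot 0 = 0$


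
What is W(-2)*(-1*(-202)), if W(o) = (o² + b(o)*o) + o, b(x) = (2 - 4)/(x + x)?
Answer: 202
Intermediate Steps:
b(x) = -1/x (b(x) = -2*1/(2*x) = -1/x)
W(o) = -1 + o + o² (W(o) = (o² + (-1/o)*o) + o = (o² - 1) + o = (-1 + o²) + o = -1 + o + o²)
W(-2)*(-1*(-202)) = (-1 - 2*(1 - 2))*(-1*(-202)) = (-1 - 2*(-1))*202 = (-1 + 2)*202 = 1*202 = 202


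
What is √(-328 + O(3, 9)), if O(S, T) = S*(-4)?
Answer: 2*I*√85 ≈ 18.439*I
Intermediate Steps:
O(S, T) = -4*S
√(-328 + O(3, 9)) = √(-328 - 4*3) = √(-328 - 12) = √(-340) = 2*I*√85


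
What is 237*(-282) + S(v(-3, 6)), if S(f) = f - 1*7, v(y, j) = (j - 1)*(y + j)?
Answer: -66826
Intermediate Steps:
v(y, j) = (-1 + j)*(j + y)
S(f) = -7 + f (S(f) = f - 7 = -7 + f)
237*(-282) + S(v(-3, 6)) = 237*(-282) + (-7 + (6² - 1*6 - 1*(-3) + 6*(-3))) = -66834 + (-7 + (36 - 6 + 3 - 18)) = -66834 + (-7 + 15) = -66834 + 8 = -66826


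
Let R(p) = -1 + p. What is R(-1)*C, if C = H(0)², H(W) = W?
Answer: 0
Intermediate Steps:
C = 0 (C = 0² = 0)
R(-1)*C = (-1 - 1)*0 = -2*0 = 0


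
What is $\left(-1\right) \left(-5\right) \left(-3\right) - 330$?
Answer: $-345$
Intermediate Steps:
$\left(-1\right) \left(-5\right) \left(-3\right) - 330 = 5 \left(-3\right) - 330 = -15 - 330 = -345$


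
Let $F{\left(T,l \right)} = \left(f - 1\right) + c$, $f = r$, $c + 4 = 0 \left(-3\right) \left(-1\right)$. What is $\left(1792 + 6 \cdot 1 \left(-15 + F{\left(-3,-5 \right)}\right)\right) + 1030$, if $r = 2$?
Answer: $2714$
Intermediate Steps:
$c = -4$ ($c = -4 + 0 \left(-3\right) \left(-1\right) = -4 + 0 \left(-1\right) = -4 + 0 = -4$)
$f = 2$
$F{\left(T,l \right)} = -3$ ($F{\left(T,l \right)} = \left(2 - 1\right) - 4 = 1 - 4 = -3$)
$\left(1792 + 6 \cdot 1 \left(-15 + F{\left(-3,-5 \right)}\right)\right) + 1030 = \left(1792 + 6 \cdot 1 \left(-15 - 3\right)\right) + 1030 = \left(1792 + 6 \left(-18\right)\right) + 1030 = \left(1792 - 108\right) + 1030 = 1684 + 1030 = 2714$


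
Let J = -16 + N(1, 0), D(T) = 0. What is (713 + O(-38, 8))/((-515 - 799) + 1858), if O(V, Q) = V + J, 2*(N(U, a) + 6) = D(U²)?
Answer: 653/544 ≈ 1.2004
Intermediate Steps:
N(U, a) = -6 (N(U, a) = -6 + (½)*0 = -6 + 0 = -6)
J = -22 (J = -16 - 6 = -22)
O(V, Q) = -22 + V (O(V, Q) = V - 22 = -22 + V)
(713 + O(-38, 8))/((-515 - 799) + 1858) = (713 + (-22 - 38))/((-515 - 799) + 1858) = (713 - 60)/(-1314 + 1858) = 653/544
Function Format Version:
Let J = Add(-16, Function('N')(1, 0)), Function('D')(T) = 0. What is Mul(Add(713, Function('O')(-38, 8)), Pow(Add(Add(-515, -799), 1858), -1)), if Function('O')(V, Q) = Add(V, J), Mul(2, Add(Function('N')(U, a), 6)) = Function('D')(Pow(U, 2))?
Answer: Rational(653, 544) ≈ 1.2004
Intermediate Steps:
Function('N')(U, a) = -6 (Function('N')(U, a) = Add(-6, Mul(Rational(1, 2), 0)) = Add(-6, 0) = -6)
J = -22 (J = Add(-16, -6) = -22)
Function('O')(V, Q) = Add(-22, V) (Function('O')(V, Q) = Add(V, -22) = Add(-22, V))
Mul(Add(713, Function('O')(-38, 8)), Pow(Add(Add(-515, -799), 1858), -1)) = Mul(Add(713, Add(-22, -38)), Pow(Add(Add(-515, -799), 1858), -1)) = Mul(Add(713, -60), Pow(Add(-1314, 1858), -1)) = Mul(653, Pow(544, -1)) = Mul(653, Rational(1, 544)) = Rational(653, 544)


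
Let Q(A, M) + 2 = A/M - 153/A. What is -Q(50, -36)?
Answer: 1451/225 ≈ 6.4489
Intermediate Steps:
Q(A, M) = -2 - 153/A + A/M (Q(A, M) = -2 + (A/M - 153/A) = -2 + (-153/A + A/M) = -2 - 153/A + A/M)
-Q(50, -36) = -(-2 - 153/50 + 50/(-36)) = -(-2 - 153*1/50 + 50*(-1/36)) = -(-2 - 153/50 - 25/18) = -1*(-1451/225) = 1451/225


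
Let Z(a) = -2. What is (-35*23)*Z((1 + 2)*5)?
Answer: 1610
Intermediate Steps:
(-35*23)*Z((1 + 2)*5) = -35*23*(-2) = -805*(-2) = 1610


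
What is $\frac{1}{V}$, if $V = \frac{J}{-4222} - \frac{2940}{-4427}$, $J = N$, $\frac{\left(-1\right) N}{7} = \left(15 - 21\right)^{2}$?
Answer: $\frac{9345397}{6764142} \approx 1.3816$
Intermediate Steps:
$N = -252$ ($N = - 7 \left(15 - 21\right)^{2} = - 7 \left(-6\right)^{2} = \left(-7\right) 36 = -252$)
$J = -252$
$V = \frac{6764142}{9345397}$ ($V = - \frac{252}{-4222} - \frac{2940}{-4427} = \left(-252\right) \left(- \frac{1}{4222}\right) - - \frac{2940}{4427} = \frac{126}{2111} + \frac{2940}{4427} = \frac{6764142}{9345397} \approx 0.72379$)
$\frac{1}{V} = \frac{1}{\frac{6764142}{9345397}} = \frac{9345397}{6764142}$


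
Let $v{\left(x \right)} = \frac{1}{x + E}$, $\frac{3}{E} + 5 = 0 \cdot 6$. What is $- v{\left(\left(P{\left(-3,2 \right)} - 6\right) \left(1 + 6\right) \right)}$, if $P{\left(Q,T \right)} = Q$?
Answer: $\frac{5}{318} \approx 0.015723$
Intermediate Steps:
$E = - \frac{3}{5}$ ($E = \frac{3}{-5 + 0 \cdot 6} = \frac{3}{-5 + 0} = \frac{3}{-5} = 3 \left(- \frac{1}{5}\right) = - \frac{3}{5} \approx -0.6$)
$v{\left(x \right)} = \frac{1}{- \frac{3}{5} + x}$ ($v{\left(x \right)} = \frac{1}{x - \frac{3}{5}} = \frac{1}{- \frac{3}{5} + x}$)
$- v{\left(\left(P{\left(-3,2 \right)} - 6\right) \left(1 + 6\right) \right)} = - \frac{5}{-3 + 5 \left(-3 - 6\right) \left(1 + 6\right)} = - \frac{5}{-3 + 5 \left(\left(-9\right) 7\right)} = - \frac{5}{-3 + 5 \left(-63\right)} = - \frac{5}{-3 - 315} = - \frac{5}{-318} = - \frac{5 \left(-1\right)}{318} = \left(-1\right) \left(- \frac{5}{318}\right) = \frac{5}{318}$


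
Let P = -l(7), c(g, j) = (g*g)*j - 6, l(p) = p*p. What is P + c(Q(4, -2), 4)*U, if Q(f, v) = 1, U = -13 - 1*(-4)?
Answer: -31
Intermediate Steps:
l(p) = p²
U = -9 (U = -13 + 4 = -9)
c(g, j) = -6 + j*g² (c(g, j) = g²*j - 6 = j*g² - 6 = -6 + j*g²)
P = -49 (P = -1*7² = -1*49 = -49)
P + c(Q(4, -2), 4)*U = -49 + (-6 + 4*1²)*(-9) = -49 + (-6 + 4*1)*(-9) = -49 + (-6 + 4)*(-9) = -49 - 2*(-9) = -49 + 18 = -31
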